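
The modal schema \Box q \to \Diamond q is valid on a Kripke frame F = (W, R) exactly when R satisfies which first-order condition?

Seriality

Suppose □q→◇q is valid. At any x set V(q)=W. Then □q at x, so ◇q at x, so x has a successor.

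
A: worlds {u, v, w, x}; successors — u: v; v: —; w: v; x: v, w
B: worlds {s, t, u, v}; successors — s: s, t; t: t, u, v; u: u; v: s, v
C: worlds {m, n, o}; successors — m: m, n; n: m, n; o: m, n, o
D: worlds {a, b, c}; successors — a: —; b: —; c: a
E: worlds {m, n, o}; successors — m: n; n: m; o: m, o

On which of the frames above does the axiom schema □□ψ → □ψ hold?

Frame correspondent (Sahlqvist): ∀x ∀y (Rxy → ∃z (Rxz ∧ Rzy)) — i.e. density.
A: fails — Ruv but no z with Ruz and Rzv.
B: condition met.
C: condition met.
D: fails — Rca but no z with Rcz and Rza.
E: fails — Rnm but no z with Rnz and Rzm.
Valid on: B, C.

B, C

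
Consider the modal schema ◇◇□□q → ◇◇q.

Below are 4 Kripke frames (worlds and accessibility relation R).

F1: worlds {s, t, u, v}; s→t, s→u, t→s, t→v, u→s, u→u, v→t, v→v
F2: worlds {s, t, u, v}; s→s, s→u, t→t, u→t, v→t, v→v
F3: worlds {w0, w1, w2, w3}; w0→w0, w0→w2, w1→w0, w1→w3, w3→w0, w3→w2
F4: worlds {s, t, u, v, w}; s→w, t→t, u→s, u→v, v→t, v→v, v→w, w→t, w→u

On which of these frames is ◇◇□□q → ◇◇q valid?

F1, F2, F4

Frame correspondent (Sahlqvist): ∀x ∀y (xR²y → ∃w (yR²w ∧ xR²w)) — i.e. a generalized confluence (Geach) condition.
F1: satisfies the condition.
F2: satisfies the condition.
F3: fails — w0R²w2 but no w with w2R²w and w0R²w.
F4: satisfies the condition.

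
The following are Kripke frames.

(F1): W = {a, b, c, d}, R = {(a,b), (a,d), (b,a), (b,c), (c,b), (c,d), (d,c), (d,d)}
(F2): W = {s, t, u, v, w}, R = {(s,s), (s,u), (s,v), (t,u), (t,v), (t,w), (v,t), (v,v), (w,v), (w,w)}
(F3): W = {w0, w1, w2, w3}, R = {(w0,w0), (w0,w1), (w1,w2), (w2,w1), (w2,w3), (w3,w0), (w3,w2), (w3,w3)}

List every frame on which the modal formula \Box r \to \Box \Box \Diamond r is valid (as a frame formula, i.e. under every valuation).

The schema corresponds to a generalized confluence (Geach) condition: \forall x \forall z (x R^2 z \to \exists w (xRw \wedge zRw)).
(F1): ✓.
(F2): fails — sR²u but no w* with sRw* and uRw*.
(F3): fails — w0R²w1 but no w with w0Rw and w1Rw.
Valid on: (F1).

(F1)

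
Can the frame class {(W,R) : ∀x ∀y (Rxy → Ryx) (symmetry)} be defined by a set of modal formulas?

Yes: it is symmetry, defined by the B schema r → □◇r.
Suppose r→□◇r is valid. Take Rxy and set V(r)={x}. Then r at x, so □◇r at x, so ◇r at y, so some z with Ryz has r; z=x, i.e. Ryx.

Yes, by r → □◇r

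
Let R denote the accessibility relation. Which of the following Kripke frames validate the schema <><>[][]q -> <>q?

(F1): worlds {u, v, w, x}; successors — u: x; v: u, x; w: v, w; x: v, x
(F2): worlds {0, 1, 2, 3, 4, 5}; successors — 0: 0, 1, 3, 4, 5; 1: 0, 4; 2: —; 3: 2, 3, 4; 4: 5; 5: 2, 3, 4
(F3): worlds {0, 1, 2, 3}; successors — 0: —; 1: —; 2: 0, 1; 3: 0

(F1), (F3)

Frame correspondent (Sahlqvist): forall x forall y (x R^2 y -> exists w (y R^2 w & xRw)) — i.e. a generalized confluence (Geach) condition.
(F1): ✓.
(F2): fails — 0R²2 but no w with 2R²w and 0Rw.
(F3): ✓.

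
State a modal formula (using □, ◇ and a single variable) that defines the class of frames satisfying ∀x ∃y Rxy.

The condition is seriality. The D schema □r → ◇r defines it.
Suppose □r→◇r is valid. At any x set V(r)=W. Then □r at x, so ◇r at x, so x has a successor.

□r → ◇r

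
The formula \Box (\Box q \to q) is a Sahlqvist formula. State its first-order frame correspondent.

shift-reflexivity: \forall x \forall y (Rxy \to Ryy)

Suppose □(□q→q) is valid. Take Rxy and set V(q)={w : Ryw}. Then at y, □q holds; since □(□q→q) at x, □q→q at y, so q at y, i.e. Ryy.
Conversely, on a frame with shift-reflexivity the schema holds at every world under every valuation.
Frame condition: \forall x \forall y (Rxy \to Ryy).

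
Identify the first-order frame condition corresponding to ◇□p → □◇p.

convergence: ∀x ∀y ∀z (Rxy ∧ Rxz → ∃w (Ryw ∧ Rzw))

Suppose ◇□p→□◇p is valid. Take Rxy, Rxz and set V(p)={w : Ryw}. Then □p at y so ◇□p at x, so □◇p at x, so ◇p at z, giving w with Rzw and Ryw.
Conversely, on a frame with convergence the schema holds at every world under every valuation.
So the correspondent is convergence.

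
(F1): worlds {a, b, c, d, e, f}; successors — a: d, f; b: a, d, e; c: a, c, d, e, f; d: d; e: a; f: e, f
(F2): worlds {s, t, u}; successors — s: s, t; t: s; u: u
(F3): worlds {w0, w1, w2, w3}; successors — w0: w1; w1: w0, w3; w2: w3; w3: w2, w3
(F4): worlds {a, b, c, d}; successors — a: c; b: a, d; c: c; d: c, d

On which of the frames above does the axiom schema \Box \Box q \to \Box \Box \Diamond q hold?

(F2), (F4)

This is the axiom for a generalized confluence (Geach) condition; its first-order frame correspondent is \forall x \forall z (x R^2 z \to \exists w (x R^2 w \wedge zRw)).
(F1): fails — aR²e but no w with aR²w and eRw.
(F2): satisfies the condition.
(F3): fails — w0R²w0 but no w with w0R²w and w0Rw.
(F4): satisfies the condition.
Valid on: (F2), (F4).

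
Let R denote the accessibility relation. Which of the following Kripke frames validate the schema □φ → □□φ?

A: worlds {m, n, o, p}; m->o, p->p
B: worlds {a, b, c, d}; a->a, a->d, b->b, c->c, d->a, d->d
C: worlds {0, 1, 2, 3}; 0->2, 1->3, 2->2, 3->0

A, B

Frame correspondent (Sahlqvist): ∀x ∀y ∀z (Rxy ∧ Ryz → Rxz) — i.e. transitivity.
A: ✓.
B: ✓.
C: fails — R13 and R30 but not R10.
Valid on: A, B.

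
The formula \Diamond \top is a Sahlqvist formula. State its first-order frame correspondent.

seriality: \forall x \exists y Rxy

This is a form of the D axiom.
It corresponds to seriality: \forall x \exists y Rxy.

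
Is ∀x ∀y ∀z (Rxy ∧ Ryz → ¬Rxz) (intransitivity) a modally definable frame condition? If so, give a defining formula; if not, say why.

Modal frame validity is preserved under surjective bounded morphisms.
The 5-cycle (worlds a,b,c,d,e with a→b→c→d→e→a) is intransitive. Mapping every world to a single reflexive point • is a surjective bounded morphism; the reflexive point is not intransitive (R••∧R•• but R••).
So the class is not modally definable.

No — not modally definable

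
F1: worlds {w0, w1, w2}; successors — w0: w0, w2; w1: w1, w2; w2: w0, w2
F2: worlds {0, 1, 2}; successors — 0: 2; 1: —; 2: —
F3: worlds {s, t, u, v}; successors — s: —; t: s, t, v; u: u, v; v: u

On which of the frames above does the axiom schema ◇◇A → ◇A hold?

F2

This is the axiom for transitivity; its first-order frame correspondent is ∀x ∀y ∀z (Rxy ∧ Ryz → Rxz).
F1: fails — Rw1w2 and Rw2w0 but not Rw1w0.
F2: ✓.
F3: fails — Rtv and Rvu but not Rtu.
Valid on: F2.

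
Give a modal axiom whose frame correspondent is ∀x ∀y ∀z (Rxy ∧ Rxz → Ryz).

This is the Euclidean property; the standard corresponding axiom is 5: ◇s → □◇s.
Suppose ◇s→□◇s is valid. Take Rxy, Rxz and set V(s)={y}. Then ◇s at x, so □◇s at x, so ◇s at z, so some w with Rzw has s; w=y, i.e. Rzy. By symmetry of the argument, Ryz.

◇s → □◇s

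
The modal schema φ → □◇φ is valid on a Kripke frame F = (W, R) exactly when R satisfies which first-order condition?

symmetry

Suppose φ→□◇φ is valid. Take Rxy and set V(φ)={x}. Then φ at x, so □◇φ at x, so ◇φ at y, so some z with Ryz has φ; z=x, i.e. Ryx.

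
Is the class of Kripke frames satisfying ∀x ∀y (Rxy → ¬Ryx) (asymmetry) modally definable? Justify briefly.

Not modally definable

If a class were modally definable it would be closed under surjective bounded morphisms (Goldblatt–Thomason).
The 5-cycle (worlds s,t,u,v,w with s→t→u→v→w→s) is asymmetric. Mapping every world to a single reflexive point • is a surjective bounded morphism, and the reflexive point is not asymmetric (R•• but asymmetry requires ¬R••).
So no modal formula (or set of formulas) defines exactly the asymmetric frames.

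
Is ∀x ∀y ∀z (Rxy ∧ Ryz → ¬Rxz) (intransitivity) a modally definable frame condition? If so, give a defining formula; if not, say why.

No — not modally definable

If a class were modally definable it would be closed under surjective bounded morphisms (Goldblatt–Thomason).
The 7-cycle (worlds w0,w1,w2,w3,w4,w5,w6 with w0→w1→w2→w3→w4→w5→w6→w0) is intransitive. Mapping every world to a single reflexive point • is a surjective bounded morphism; the reflexive point is not intransitive (R••∧R•• but R••).
So the class is not modally definable.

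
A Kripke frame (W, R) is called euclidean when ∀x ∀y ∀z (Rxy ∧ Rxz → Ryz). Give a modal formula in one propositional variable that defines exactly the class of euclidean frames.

A defining formula is ◇q → □◇q (the 5 axiom).

◇q → □◇q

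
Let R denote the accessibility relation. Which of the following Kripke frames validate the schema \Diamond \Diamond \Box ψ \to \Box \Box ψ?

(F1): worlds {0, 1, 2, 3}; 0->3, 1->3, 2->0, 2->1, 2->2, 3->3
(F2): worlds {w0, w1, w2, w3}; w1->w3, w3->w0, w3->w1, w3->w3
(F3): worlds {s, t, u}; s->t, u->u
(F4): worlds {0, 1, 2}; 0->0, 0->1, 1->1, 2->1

The schema corresponds to a generalized confluence (Geach) condition: \forall x \forall y \forall z ((x R^2 y \wedge x R^2 z) \to \exists w (yRw \wedge z = w)).
(F1): fails — 2R²0, 2R²0 but no w with 0Rw and 0=w.
(F2): fails — w1R²w0, w1R²w0 but no w with w0Rw and w0=w.
(F3): ✓.
(F4): fails — 0R²1, 0R²0 but no w with 1Rw and 0=w.

(F3)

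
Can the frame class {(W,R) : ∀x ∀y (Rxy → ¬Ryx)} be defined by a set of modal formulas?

If a class were modally definable it would be closed under surjective bounded morphisms (Goldblatt–Thomason).
The 5-cycle (worlds 0,1,2,3,4 with 0→1→2→3→4→0) is asymmetric. Mapping every world to a single reflexive point • is a surjective bounded morphism, and the reflexive point is not asymmetric (R•• but asymmetry requires ¬R••).
So the class is not modally definable.

Not definable by any modal formula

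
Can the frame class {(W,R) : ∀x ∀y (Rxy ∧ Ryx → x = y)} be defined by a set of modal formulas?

If a class were modally definable it would be closed under surjective bounded morphisms (Goldblatt–Thomason).
The 4-cycle (worlds a,b,c,d with a→b→c→d→a) is antisymmetric. Sending even-indexed worlds to s and odd-indexed worlds to t is a surjective bounded morphism onto the two-world frame with s↔t, which is not antisymmetric.
Hence antisymmetry is not modally definable.

No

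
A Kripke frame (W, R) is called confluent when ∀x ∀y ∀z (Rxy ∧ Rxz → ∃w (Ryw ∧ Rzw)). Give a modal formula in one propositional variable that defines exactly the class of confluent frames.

◇□s → □◇s

A defining formula is ◇□s → □◇s (the .2 axiom).
Suppose ◇□s→□◇s is valid. Take Rxy, Rxz and set V(s)={w : Ryw}. Then □s at y so ◇□s at x, so □◇s at x, so ◇s at z, giving w with Rzw and Ryw.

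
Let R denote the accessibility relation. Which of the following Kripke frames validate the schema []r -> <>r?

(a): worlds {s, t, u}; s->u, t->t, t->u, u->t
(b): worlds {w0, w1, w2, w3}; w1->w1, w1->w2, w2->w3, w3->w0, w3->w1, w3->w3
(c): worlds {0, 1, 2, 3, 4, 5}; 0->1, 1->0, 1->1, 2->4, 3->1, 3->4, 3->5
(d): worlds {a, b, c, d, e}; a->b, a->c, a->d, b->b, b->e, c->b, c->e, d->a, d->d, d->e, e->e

This is the axiom for seriality; its first-order frame correspondent is forall x exists y Rxy.
(a): ✓.
(b): fails — world w0 has no successor.
(c): fails — world 4 has no successor.
(d): ✓.
Valid on: (a), (d).

(a), (d)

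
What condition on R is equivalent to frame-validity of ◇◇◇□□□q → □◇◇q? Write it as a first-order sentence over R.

∀x ∀y ∀z ((xR³y ∧ xRz) → ∃w (yR³w ∧ zR²w))

This is a Sahlqvist (Geach-type) schema ◇^3□^3q → □^1◇^2q.
Minimal-valuation argument: fix x; take any y with xR^3y and any z with xR^1z. Set V(q) to the set of worlds R-reachable from y in exactly 3 steps. Then □^3q holds at y, so the antecedent holds at x; validity forces ◇^2q at z, giving a w with zR^2w and yR^3w.
First-order correspondent: ∀x ∀y ∀z ((xR³y ∧ xRz) → ∃w (yR³w ∧ zR²w)).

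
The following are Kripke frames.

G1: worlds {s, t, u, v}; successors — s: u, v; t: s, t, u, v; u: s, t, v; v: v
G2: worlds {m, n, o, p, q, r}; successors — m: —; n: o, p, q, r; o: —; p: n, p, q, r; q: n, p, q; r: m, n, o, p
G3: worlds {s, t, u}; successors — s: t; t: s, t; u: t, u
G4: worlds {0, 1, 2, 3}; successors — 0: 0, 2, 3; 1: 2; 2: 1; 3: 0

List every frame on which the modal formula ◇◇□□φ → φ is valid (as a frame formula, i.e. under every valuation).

none

Frame correspondent (Sahlqvist): ∀x ∀y (xR²y → ∃w (yR²w ∧ x = w)) — i.e. a generalized confluence (Geach) condition.
G1: fails — sR²v but no w with vR²w and s=w.
G2: fails — nR²m but no w with mR²w and n=w.
G3: fails — uR²s but no w with sR²w and u=w.
G4: fails — 0R²1 but no w with 1R²w and 0=w.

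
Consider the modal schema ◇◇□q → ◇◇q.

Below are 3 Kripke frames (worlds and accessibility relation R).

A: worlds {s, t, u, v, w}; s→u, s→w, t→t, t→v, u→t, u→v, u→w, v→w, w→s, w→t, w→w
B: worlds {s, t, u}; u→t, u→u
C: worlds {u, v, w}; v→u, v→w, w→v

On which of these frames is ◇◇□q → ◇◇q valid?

A

This is the axiom for a generalized confluence (Geach) condition; its first-order frame correspondent is ∀x ∀y (xR²y → ∃w (yRw ∧ xR²w)).
A: holds.
B: fails — uR²t but no w with tRw and uR²w.
C: fails — vR²v but no t with vRt and vR²t.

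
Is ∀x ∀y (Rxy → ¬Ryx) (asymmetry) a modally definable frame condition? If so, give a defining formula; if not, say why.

No — not modally definable

If a class were modally definable it would be closed under surjective bounded morphisms (Goldblatt–Thomason).
The 4-cycle (worlds s,t,u,v with s→t→u→v→s) is asymmetric. Mapping every world to a single reflexive point • is a surjective bounded morphism, and the reflexive point is not asymmetric (R•• but asymmetry requires ¬R••).
Hence asymmetry is not modally definable.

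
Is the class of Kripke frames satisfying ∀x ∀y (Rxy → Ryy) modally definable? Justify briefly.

Yes — defined by □(□q → q)

Yes: it is shift-reflexivity, defined by the T□ schema □(□q → q).
Suppose □(□q→q) is valid. Take Rxy and set V(q)={w : Ryw}. Then at y, □q holds; since □(□q→q) at x, □q→q at y, so q at y, i.e. Ryy.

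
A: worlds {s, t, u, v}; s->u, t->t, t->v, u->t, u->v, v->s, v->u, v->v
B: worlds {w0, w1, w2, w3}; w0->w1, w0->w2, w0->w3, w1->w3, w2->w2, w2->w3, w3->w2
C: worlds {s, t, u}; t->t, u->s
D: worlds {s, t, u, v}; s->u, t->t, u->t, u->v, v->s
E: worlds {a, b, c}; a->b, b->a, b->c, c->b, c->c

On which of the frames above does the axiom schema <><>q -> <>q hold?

Frame correspondent (Sahlqvist): forall x forall y (x R^2 y -> exists w (y = w & xRw)) — i.e. a generalized confluence (Geach) condition.
A: fails — sR²t but no w with t=w and sRw.
B: fails — w1R²w2 but no w with w2=w and w1Rw.
C: holds.
D: fails — sR²t but no w with t=w and sRw.
E: fails — aR²a but no w with a=w and aRw.

C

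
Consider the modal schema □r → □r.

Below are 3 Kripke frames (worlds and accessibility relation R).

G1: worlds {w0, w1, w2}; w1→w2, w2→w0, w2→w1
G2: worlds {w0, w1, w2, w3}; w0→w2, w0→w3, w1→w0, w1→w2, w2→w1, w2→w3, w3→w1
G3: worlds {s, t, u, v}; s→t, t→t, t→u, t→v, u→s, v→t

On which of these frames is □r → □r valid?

G1, G2, G3

This is the axiom for a generalized confluence (Geach) condition; its first-order frame correspondent is ∀x ∀z (xRz → ∃w (xRw ∧ z = w)).
G1: condition met.
G2: condition met.
G3: condition met.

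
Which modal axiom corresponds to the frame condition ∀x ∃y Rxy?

The condition is seriality. The D schema □p → ◇p defines it.
Suppose □p→◇p is valid. At any x set V(p)=W. Then □p at x, so ◇p at x, so x has a successor.

□p → ◇p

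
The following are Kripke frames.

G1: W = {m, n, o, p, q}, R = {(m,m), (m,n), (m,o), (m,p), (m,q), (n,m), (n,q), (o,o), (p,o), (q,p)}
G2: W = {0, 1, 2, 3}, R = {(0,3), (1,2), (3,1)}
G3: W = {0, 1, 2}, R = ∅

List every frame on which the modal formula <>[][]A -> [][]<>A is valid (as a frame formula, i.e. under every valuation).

G3

Frame correspondent (Sahlqvist): forall x forall y forall z ((xRy & x R^2 z) -> exists w (y R^2 w & zRw)) — i.e. a generalized confluence (Geach) condition.
G1: fails — mRo, mR²n but no w with oR²w and nRw.
G2: fails — 3R1, 3R²2 but no w with 1R²w and 2Rw.
G3: holds.
Valid on: G3.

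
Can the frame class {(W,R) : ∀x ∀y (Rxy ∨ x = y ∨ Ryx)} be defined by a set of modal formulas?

No — not modally definable

If a class were modally definable it would be closed under disjoint unions (Goldblatt–Thomason).
Take 3 disjoint single-world reflexive frames: each is trivially connected, but their disjoint union has 3 worlds with no edge between distinct components, so it is not connected.
So the class is not modally definable.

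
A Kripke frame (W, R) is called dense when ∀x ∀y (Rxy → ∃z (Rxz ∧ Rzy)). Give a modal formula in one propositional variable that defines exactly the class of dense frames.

□□p → □p

The condition is density. The C4 schema □□p → □p defines it.
Suppose □□p→□p is valid. Take Rxy and set V(p)={w : xR²w}. Then □□p at x, so □p at x, so p at y, i.e. ∃z(Rxz∧Rzy).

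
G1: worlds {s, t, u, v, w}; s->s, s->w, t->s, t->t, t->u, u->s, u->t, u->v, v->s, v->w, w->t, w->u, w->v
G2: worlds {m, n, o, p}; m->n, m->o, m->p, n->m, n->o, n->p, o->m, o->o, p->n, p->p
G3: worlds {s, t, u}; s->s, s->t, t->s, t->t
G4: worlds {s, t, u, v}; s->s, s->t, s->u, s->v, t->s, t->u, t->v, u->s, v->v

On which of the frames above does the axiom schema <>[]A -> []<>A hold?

G3

Frame correspondent (Sahlqvist): forall x forall y forall z (Rxy & Rxz -> exists w (Ryw & Rzw)) — i.e. convergence.
G1: fails — Rsw and Rss but w and s have no common successor.
G2: fails — Rmo and Rmp but o and p have no common successor.
G3: ✓.
G4: fails — Rsv and Rsu but v and u have no common successor.
Valid on: G3.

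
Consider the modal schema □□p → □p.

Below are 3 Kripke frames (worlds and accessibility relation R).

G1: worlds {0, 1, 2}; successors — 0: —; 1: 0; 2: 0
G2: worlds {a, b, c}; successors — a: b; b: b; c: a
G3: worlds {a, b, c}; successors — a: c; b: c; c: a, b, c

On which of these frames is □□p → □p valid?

G3

The schema corresponds to density: ∀x ∀y (Rxy → ∃z (Rxz ∧ Rzy)).
G1: fails — R10 but no z with R1z and Rz0.
G2: fails — Rca but no z with Rcz and Rza.
G3: condition met.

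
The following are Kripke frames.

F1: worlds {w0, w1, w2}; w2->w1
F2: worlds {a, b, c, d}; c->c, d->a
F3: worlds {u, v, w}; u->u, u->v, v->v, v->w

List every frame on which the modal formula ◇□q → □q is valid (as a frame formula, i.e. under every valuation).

The schema corresponds to a generalized confluence (Geach) condition: ∀x ∀y ∀z ((xRy ∧ xRz) → ∃w (yRw ∧ z = w)).
F1: fails — w2Rw1, w2Rw1 but no w with w1Rw and w1=w.
F2: fails — dRa, dRa but no w with aRw and a=w.
F3: fails — uRv, uRu but no t with vRt and u=t.
Valid on no frame.

none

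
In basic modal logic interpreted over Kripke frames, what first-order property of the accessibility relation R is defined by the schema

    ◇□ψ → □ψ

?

the Euclidean property: ∀x ∀y ∀z (Rxy ∧ Rxz → Ryz)

Equivalently (dual form): ◇ψ → □◇ψ.
Suppose ◇ψ→□◇ψ is valid. Take Rxy, Rxz and set V(ψ)={y}. Then ◇ψ at x, so □◇ψ at x, so ◇ψ at z, so some w with Rzw has ψ; w=y, i.e. Rzy. By symmetry of the argument, Ryz.
The converse is a direct semantic check.
Frame condition: ∀x ∀y ∀z (Rxy ∧ Rxz → Ryz).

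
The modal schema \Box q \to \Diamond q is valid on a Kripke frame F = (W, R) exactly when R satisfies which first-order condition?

Suppose □q→◇q is valid. At any x set V(q)=W. Then □q at x, so ◇q at x, so x has a successor.
Conversely, on a frame with seriality the schema holds at every world under every valuation.
So the correspondent is seriality.

seriality: \forall x \exists y Rxy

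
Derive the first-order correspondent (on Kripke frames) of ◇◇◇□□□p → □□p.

This is a Sahlqvist (Geach-type) schema ◇^3□^3p → □^2◇^0p.
Minimal-valuation argument: fix x; take any y with xR^3y and any z with xR^2z. Set V(p) to the set of worlds R-reachable from y in exactly 3 steps. Then □^3p holds at y, so the antecedent holds at x; validity forces ◇^0p at z, giving a w with zR^0w and yR^3w.
First-order correspondent: ∀x ∀y ∀z ((xR³y ∧ xR²z) → ∃w (yR³w ∧ z = w)).

∀x ∀y ∀z ((xR³y ∧ xR²z) → ∃w (yR³w ∧ z = w))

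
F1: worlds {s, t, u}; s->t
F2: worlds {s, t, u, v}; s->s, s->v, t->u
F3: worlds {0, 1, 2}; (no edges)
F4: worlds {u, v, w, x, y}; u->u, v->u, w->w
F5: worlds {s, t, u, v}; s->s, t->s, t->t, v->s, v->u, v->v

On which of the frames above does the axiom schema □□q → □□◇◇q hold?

F1, F3, F4

This is the axiom for a generalized confluence (Geach) condition; its first-order frame correspondent is ∀x ∀z (xR²z → ∃w (xR²w ∧ zR²w)).
F1: ✓.
F2: fails — sR²v but no w with sR²w and vR²w.
F3: ✓.
F4: ✓.
F5: fails — vR²u but no w with vR²w and uR²w.
Valid on: F1, F3, F4.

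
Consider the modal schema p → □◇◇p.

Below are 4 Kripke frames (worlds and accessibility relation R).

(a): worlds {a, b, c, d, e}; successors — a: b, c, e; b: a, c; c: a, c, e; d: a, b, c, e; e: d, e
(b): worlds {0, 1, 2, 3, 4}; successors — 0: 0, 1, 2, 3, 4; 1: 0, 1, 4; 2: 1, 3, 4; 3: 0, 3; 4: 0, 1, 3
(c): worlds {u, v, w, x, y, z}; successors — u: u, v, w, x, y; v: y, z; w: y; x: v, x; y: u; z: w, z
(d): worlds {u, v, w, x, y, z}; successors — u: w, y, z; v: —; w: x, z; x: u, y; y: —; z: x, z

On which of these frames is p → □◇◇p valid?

(b)

Frame correspondent (Sahlqvist): ∀x ∀z (xRz → ∃w (x = w ∧ zR²w)) — i.e. a generalized confluence (Geach) condition.
(a): fails — bRa but no w with b=w and aR²w.
(b): ✓.
(c): fails — uRx but no t with u=t and xR²t.
(d): fails — uRy but no t with u=t and yR²t.
Valid on: (b).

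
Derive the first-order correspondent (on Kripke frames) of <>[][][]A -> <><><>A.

forall x forall y (xRy -> exists w (y R^3 w & x R^3 w))

This is a Sahlqvist (Geach-type) schema ◇^1□^3A → □^0◇^3A.
Minimal-valuation argument: fix x; take any y with xR^1y and any z with xR^0z. Set V(A) to the set of worlds R-reachable from y in exactly 3 steps. Then □^3A holds at y, so the antecedent holds at x; validity forces ◇^3A at z, giving a w with zR^3w and yR^3w.
First-order correspondent: forall x forall y (xRy -> exists w (y R^3 w & x R^3 w)).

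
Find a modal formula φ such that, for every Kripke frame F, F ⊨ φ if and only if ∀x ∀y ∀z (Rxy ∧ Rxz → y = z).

The condition is partial functionality. The CD schema ◇p → □p defines it.
Suppose ◇p→□p is valid. Take Rxy, Rxz and set V(p)={y}. Then ◇p at x, so □p at x, so p at z, i.e. z=y.

◇p → □p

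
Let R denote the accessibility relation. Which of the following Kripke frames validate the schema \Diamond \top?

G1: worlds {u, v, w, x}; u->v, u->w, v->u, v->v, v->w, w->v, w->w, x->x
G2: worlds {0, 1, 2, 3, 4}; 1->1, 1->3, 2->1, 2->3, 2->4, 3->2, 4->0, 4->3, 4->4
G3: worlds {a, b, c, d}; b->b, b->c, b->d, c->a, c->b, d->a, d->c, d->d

G1

Frame correspondent (Sahlqvist): \forall x \exists y Rxy — i.e. seriality.
G1: ✓.
G2: fails — world 0 has no successor.
G3: fails — world a has no successor.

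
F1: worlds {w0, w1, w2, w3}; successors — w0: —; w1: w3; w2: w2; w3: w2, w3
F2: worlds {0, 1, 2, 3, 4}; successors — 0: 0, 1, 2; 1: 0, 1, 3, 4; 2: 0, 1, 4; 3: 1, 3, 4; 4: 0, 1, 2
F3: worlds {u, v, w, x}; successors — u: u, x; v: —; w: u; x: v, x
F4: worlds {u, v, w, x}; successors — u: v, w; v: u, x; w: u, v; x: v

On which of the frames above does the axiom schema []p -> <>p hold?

The schema corresponds to seriality: forall x exists y Rxy.
F1: fails — world w0 has no successor.
F2: holds.
F3: fails — world v has no successor.
F4: holds.
Valid on: F2, F4.

F2, F4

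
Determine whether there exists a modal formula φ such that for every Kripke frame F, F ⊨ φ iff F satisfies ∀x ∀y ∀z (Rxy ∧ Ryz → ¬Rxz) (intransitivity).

If a class were modally definable it would be closed under surjective bounded morphisms (Goldblatt–Thomason).
The 3-cycle (worlds s,t,u with s→t→u→s) is intransitive. Mapping every world to a single reflexive point • is a surjective bounded morphism; the reflexive point is not intransitive (R••∧R•• but R••).
Hence intransitivity is not modally definable.

No — not modally definable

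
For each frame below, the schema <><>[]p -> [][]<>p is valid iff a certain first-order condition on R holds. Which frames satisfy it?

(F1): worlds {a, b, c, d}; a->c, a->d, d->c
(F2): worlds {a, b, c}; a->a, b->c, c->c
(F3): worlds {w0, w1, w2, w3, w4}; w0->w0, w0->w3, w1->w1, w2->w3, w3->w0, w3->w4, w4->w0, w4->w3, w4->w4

(F2), (F3)

This is the axiom for a generalized confluence (Geach) condition; its first-order frame correspondent is forall x forall y forall z ((x R^2 y & x R^2 z) -> exists w (yRw & zRw)).
(F1): fails — aR²c, aR²c but no w with cRw and cRw.
(F2): ✓.
(F3): ✓.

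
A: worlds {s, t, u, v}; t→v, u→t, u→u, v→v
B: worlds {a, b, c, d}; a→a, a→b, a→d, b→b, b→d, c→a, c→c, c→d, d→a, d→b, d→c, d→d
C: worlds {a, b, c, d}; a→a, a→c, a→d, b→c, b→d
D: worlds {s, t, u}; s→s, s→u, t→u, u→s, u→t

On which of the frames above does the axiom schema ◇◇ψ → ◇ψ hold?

Frame correspondent (Sahlqvist): ∀x ∀y ∀z (Rxy ∧ Ryz → Rxz) — i.e. transitivity.
A: fails — Rut and Rtv but not Ruv.
B: fails — Rcd and Rdb but not Rcb.
C: ✓.
D: fails — Rut and Rtu but not Ruu.
Valid on: C.

C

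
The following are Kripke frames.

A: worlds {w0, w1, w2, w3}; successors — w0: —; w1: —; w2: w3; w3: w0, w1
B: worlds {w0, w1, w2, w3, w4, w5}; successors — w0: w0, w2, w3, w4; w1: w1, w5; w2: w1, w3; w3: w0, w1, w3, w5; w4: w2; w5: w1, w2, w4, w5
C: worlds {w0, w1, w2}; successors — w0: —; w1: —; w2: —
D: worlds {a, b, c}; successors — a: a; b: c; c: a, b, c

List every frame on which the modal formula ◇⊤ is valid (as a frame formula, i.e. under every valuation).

B, D

The schema corresponds to seriality: ∀x ∃y Rxy.
A: fails — world w0 has no successor.
B: satisfies the condition.
C: fails — world w0 has no successor.
D: satisfies the condition.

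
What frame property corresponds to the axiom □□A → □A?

This is the C4 axiom.
Its frame correspondent is density — ∀x ∀y (Rxy → ∃z (Rxz ∧ Rzy)).

Density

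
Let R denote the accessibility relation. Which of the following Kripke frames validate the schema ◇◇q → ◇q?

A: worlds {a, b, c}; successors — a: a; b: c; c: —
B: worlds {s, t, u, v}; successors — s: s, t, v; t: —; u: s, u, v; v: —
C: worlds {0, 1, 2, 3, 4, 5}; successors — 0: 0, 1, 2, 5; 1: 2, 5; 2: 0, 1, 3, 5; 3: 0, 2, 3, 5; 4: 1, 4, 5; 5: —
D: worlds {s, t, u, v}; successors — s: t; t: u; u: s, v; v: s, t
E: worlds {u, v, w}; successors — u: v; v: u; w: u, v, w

A

The schema corresponds to transitivity: ∀x ∀y ∀z (Rxy ∧ Ryz → Rxz).
A: holds.
B: fails — Rus and Rst but not Rut.
C: fails — R32 and R21 but not R31.
D: fails — Ruv and Rvt but not Rut.
E: fails — Ruv and Rvu but not Ruu.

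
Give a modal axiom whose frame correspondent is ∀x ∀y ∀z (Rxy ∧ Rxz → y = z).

◇r → □r

The condition is partial functionality. The CD schema ◇r → □r defines it.
Suppose ◇r→□r is valid. Take Rxy, Rxz and set V(r)={y}. Then ◇r at x, so □r at x, so r at z, i.e. z=y.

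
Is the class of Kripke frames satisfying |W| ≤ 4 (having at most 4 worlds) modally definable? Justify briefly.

Not modally definable

If a class were modally definable it would be closed under disjoint unions (Goldblatt–Thomason).
Any modal formula valid on each of 5 disjoint one-world frames is valid on their disjoint union (validity is preserved under disjoint unions). Each one-world frame has |W|=1≤4, but the union has |W|=5.
So no modal formula (or set of formulas) defines exactly the |W|≤4 frames.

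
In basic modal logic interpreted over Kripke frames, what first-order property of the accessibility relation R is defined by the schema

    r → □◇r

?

symmetry

Suppose r→□◇r is valid. Take Rxy and set V(r)={x}. Then r at x, so □◇r at x, so ◇r at y, so some z with Ryz has r; z=x, i.e. Ryx.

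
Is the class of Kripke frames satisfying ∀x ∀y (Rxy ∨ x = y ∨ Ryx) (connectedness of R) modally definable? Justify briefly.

Not definable by any modal formula

If a class were modally definable it would be closed under disjoint unions (Goldblatt–Thomason).
Take 2 disjoint single-world reflexive frames: each is trivially connected, but their disjoint union has 2 worlds with no edge between distinct components, so it is not connected.
Hence connectedness of R is not modally definable.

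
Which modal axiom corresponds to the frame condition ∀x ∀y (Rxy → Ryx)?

ψ → □◇ψ

A defining formula is ψ → □◇ψ (the B axiom).
Suppose ψ→□◇ψ is valid. Take Rxy and set V(ψ)={x}. Then ψ at x, so □◇ψ at x, so ◇ψ at y, so some z with Ryz has ψ; z=x, i.e. Ryx.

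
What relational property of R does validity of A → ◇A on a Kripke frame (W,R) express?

reflexivity: ∀x Rxx

Equivalently (dual form): □A → A.
Suppose □A→A is valid. At any x set V(A)={w : Rxw}. Then □A holds at x, so A holds at x, i.e. Rxx.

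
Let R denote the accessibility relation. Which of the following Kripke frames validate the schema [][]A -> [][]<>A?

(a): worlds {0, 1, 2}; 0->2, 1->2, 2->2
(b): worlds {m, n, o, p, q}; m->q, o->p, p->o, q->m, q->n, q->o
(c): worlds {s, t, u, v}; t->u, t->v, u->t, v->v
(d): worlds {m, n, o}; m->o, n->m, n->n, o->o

This is the axiom for a generalized confluence (Geach) condition; its first-order frame correspondent is forall x forall z (x R^2 z -> exists w (x R^2 w & zRw)).
(a): holds.
(b): fails — mR²m but no w with mR²w and mRw.
(c): fails — uR²u but no w with uR²w and uRw.
(d): holds.

(a), (d)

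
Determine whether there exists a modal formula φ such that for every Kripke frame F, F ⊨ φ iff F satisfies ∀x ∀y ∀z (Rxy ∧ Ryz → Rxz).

Yes, by □r → □□r

This is a Sahlqvist condition; the 4 axiom □r → □□r defines it.
Suppose □r→□□r is valid. Take Rxy, Ryz and set V(r)={w : Rxw}. Then □r at x, so □□r at x, so □r at y, so r at z, i.e. Rxz.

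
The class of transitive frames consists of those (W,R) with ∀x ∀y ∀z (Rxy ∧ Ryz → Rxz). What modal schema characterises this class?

This is transitivity; the standard corresponding axiom is 4: □p → □□p.
Suppose □p→□□p is valid. Take Rxy, Ryz and set V(p)={w : Rxw}. Then □p at x, so □□p at x, so □p at y, so p at z, i.e. Rxz.

□p → □□p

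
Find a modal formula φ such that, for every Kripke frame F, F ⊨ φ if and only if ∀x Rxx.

This is reflexivity; the standard corresponding axiom is T: □s → s.
Suppose □s→s is valid. At any x set V(s)={w : Rxw}. Then □s holds at x, so s holds at x, i.e. Rxx.

□s → s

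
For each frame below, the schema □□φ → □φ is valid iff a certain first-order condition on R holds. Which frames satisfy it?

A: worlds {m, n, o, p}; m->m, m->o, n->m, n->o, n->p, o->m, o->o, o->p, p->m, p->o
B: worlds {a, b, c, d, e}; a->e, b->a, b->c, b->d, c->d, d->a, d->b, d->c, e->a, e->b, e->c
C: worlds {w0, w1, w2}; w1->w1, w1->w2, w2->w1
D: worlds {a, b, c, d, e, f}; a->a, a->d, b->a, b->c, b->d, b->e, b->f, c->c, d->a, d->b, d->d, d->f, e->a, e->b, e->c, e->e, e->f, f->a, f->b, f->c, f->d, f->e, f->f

A, C, D

Frame correspondent (Sahlqvist): ∀x ∀y (Rxy → ∃z (Rxz ∧ Rzy)) — i.e. density.
A: satisfies the condition.
B: fails — Rcd but no z with Rcz and Rzd.
C: satisfies the condition.
D: satisfies the condition.
Valid on: A, C, D.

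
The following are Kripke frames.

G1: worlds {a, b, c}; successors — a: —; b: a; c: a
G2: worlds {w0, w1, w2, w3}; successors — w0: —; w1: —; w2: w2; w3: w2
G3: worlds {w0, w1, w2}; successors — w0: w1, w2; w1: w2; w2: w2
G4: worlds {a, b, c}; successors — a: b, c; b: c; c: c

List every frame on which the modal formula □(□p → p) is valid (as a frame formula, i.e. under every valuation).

The schema corresponds to shift-reflexivity: ∀x ∀y (Rxy → Ryy).
G1: fails — Rca but not Raa.
G2: ✓.
G3: fails — Rw0w1 but not Rw1w1.
G4: fails — Rab but not Rbb.

G2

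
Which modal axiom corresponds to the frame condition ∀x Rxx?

□r → r

A defining formula is □r → r (the T axiom).
Suppose □r→r is valid. At any x set V(r)={w : Rxw}. Then □r holds at x, so r holds at x, i.e. Rxx.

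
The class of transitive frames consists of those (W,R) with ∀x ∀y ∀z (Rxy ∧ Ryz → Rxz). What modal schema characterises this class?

A defining formula is □r → □□r (the 4 axiom).

□r → □□r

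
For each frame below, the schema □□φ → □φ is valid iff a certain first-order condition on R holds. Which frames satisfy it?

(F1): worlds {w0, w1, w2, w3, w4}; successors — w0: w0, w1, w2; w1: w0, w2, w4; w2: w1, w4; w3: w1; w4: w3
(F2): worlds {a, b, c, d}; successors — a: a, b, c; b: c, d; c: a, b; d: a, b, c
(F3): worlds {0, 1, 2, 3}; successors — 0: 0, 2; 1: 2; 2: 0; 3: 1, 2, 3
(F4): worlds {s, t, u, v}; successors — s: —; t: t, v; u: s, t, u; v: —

This is the axiom for density; its first-order frame correspondent is ∀x ∀y (Rxy → ∃z (Rxz ∧ Rzy)).
(F1): fails — Rw3w1 but no z with Rw3z and Rzw1.
(F2): fails — Rbd but no z with Rbz and Rzd.
(F3): fails — R12 but no z with R1z and Rz2.
(F4): ✓.
Valid on: (F4).

(F4)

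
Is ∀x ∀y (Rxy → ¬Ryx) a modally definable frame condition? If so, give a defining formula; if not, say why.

No — not modally definable

Any modally definable frame class is closed under surjective bounded morphisms.
The 5-cycle (worlds w0,w1,w2,w3,w4 with w0→w1→w2→w3→w4→w0) is asymmetric. Mapping every world to a single reflexive point • is a surjective bounded morphism, and the reflexive point is not asymmetric (R•• but asymmetry requires ¬R••).
Hence asymmetry is not modally definable.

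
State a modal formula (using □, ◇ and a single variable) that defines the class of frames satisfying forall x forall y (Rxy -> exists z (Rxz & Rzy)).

□□ψ → □ψ

A defining formula is □□ψ → □ψ (the C4 axiom).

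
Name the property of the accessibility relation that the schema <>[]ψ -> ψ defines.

This is frame-equivalent to ψ → □◇ψ (substitute ¬ψ for ψ and contrapose).
Suppose ψ→□◇ψ is valid. Take Rxy and set V(ψ)={x}. Then ψ at x, so □◇ψ at x, so ◇ψ at y, so some z with Ryz has ψ; z=x, i.e. Ryx.

Symmetry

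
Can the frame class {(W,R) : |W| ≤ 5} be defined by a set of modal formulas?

Not definable by any modal formula

Any modally definable frame class is closed under disjoint unions.
Any modal formula valid on each of 6 disjoint one-world frames is valid on their disjoint union (validity is preserved under disjoint unions). Each one-world frame has |W|=1≤5, but the union has |W|=6.
Hence having at most 5 worlds is not modally definable.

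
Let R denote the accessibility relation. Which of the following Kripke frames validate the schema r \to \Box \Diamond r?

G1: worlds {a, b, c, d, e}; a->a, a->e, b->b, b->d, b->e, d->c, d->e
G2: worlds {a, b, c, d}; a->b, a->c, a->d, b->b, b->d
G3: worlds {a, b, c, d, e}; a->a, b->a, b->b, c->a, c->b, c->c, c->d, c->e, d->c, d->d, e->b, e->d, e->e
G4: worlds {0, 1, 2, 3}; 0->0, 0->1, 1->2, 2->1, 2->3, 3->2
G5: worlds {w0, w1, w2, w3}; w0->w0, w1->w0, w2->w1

none

This is the axiom for symmetry; its first-order frame correspondent is \forall x \forall y (Rxy \to Ryx).
G1: fails — Rdc but not Rcd.
G2: fails — Rab but not Rba.
G3: fails — Reb but not Rbe.
G4: fails — R01 but not R10.
G5: fails — Rw1w0 but not Rw0w1.
Valid on no frame.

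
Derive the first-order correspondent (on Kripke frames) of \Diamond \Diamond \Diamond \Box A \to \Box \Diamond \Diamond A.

\forall x \forall y \forall z ((x R^3 y \wedge xRz) \to \exists w (yRw \wedge z R^2 w))

This is a Sahlqvist (Geach-type) schema ◇^3□^1A → □^1◇^2A.
First-order correspondent: \forall x \forall y \forall z ((x R^3 y \wedge xRz) \to \exists w (yRw \wedge z R^2 w)).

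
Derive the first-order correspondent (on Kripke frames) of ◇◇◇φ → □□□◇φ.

This is a Sahlqvist (Geach-type) schema ◇^3□^0φ → □^3◇^1φ.
Minimal-valuation argument: fix x; take any y with xR^3y and any z with xR^3z. Set V(φ) to the set of worlds R-reachable from y in exactly 0 steps. Then □^0φ holds at y, so the antecedent holds at x; validity forces ◇^1φ at z, giving a w with zR^1w and yR^0w.
First-order correspondent: ∀x ∀y ∀z ((xR³y ∧ xR³z) → ∃w (y = w ∧ zRw)).

∀x ∀y ∀z ((xR³y ∧ xR³z) → ∃w (y = w ∧ zRw))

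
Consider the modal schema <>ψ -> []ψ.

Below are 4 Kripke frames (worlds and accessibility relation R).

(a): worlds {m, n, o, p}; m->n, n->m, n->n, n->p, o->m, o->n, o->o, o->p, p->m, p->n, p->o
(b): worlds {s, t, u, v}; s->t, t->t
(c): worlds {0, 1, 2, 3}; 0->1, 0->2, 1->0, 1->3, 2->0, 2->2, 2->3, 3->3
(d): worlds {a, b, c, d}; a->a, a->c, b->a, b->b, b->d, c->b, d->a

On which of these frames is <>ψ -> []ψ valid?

(b)

This is the axiom for partial functionality; its first-order frame correspondent is forall x forall y forall z (Rxy & Rxz -> y = z).
(a): fails — n sees both m and n.
(b): holds.
(c): fails — 0 sees both 1 and 2.
(d): fails — a sees both a and c.
Valid on: (b).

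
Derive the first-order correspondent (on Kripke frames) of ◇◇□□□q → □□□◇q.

∀x ∀y ∀z ((xR²y ∧ xR³z) → ∃w (yR³w ∧ zRw))

This is a Sahlqvist (Geach-type) schema ◇^2□^3q → □^3◇^1q.
Minimal-valuation argument: fix x; take any y with xR^2y and any z with xR^3z. Set V(q) to the set of worlds R-reachable from y in exactly 3 steps. Then □^3q holds at y, so the antecedent holds at x; validity forces ◇^1q at z, giving a w with zR^1w and yR^3w.
First-order correspondent: ∀x ∀y ∀z ((xR²y ∧ xR³z) → ∃w (yR³w ∧ zRw)).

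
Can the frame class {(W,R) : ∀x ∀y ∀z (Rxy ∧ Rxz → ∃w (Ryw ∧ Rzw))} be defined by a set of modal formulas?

This is a Sahlqvist condition; the .2 axiom ◇□r → □◇r defines it.
Suppose ◇□r→□◇r is valid. Take Rxy, Rxz and set V(r)={w : Ryw}. Then □r at y so ◇□r at x, so □◇r at x, so ◇r at z, giving w with Rzw and Ryw.

Definable; ◇□r → □◇r defines it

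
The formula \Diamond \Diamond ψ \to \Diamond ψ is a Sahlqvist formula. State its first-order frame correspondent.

transitivity: \forall x \forall y \forall z (Rxy \wedge Ryz \to Rxz)

This schema is equivalent to the 4 axiom □ψ → □□ψ.
Its frame correspondent is transitivity — \forall x \forall y \forall z (Rxy \wedge Ryz \to Rxz).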